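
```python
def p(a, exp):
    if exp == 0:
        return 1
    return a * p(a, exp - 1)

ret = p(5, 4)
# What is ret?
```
Call trace:
p(a=5, exp=4)
  p(a=5, exp=3)
    p(a=5, exp=2)
      p(a=5, exp=1)
        p(a=5, exp=0)
        -> return 1
      -> return 5
    -> return 25
  -> return 125
-> return 625

Final answer: 625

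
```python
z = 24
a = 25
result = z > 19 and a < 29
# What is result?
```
Trace:
  z=24
  z=24, a=25
  z=24, a=25, result=True

Final answer: True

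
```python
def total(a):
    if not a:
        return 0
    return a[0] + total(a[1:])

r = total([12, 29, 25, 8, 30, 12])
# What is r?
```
Call trace:
total(a=[12, 29, 25, 8, 30, 12])
  total(a=[29, 25, 8, 30, 12])
    total(a=[25, 8, 30, 12])
      total(a=[8, 30, 12])
        total(a=[30, 12])
          total(a=[12])
            total(a=[])
            -> return 0
          -> return 12
        -> return 42
      -> return 50
    -> return 75
  -> return 104
-> return 116

Final answer: 116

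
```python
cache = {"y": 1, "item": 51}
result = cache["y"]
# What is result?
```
Trace:
  cache={'y': 1, 'item': 51}
  cache={'y': 1, 'item': 51}, result=1

Final answer: 1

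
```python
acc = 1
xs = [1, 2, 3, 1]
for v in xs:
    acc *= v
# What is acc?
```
Trace:
  acc=1
  acc=1, v=1
  acc=2, v=2
  acc=6, v=3
  acc=6, v=1

Final answer: 6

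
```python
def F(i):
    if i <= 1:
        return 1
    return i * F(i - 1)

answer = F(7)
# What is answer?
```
Call trace:
F(i=7)
  F(i=6)
    F(i=5)
      F(i=4)
        F(i=3)
          F(i=2)
            F(i=1)
            -> return 1
          -> return 2
        -> return 6
      -> return 24
    -> return 120
  -> return 720
-> return 5040

Final answer: 5040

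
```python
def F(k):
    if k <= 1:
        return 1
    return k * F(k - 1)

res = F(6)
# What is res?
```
Call trace:
F(k=6)
  F(k=5)
    F(k=4)
      F(k=3)
        F(k=2)
          F(k=1)
          -> return 1
        -> return 2
      -> return 6
    -> return 24
  -> return 120
-> return 720

Final answer: 720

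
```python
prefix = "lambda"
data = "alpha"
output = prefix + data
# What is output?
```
Trace:
  prefix='lambda'
  prefix='lambda', data='alpha'
  prefix='lambda', data='alpha', output='lambdaalpha'

Final answer: 'lambdaalpha'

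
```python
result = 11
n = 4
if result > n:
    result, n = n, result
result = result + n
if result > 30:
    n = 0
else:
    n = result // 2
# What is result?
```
Trace:
  result=11
  result=11, n=4
  result=4, n=11
  result=15, n=11
  result=15, n=7

Final answer: 15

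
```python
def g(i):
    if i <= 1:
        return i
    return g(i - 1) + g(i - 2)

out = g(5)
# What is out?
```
Call trace (a repeated sub-call is expanded the first time; later identical calls just restate its return value):
g(i=5)
  g(i=4)
    g(i=3)
      g(i=2)
        g(i=1)
        -> return 1
        g(i=0)
        -> return 0
      -> return 1
      g(i=1)
      -> return 1
    -> return 2
    g(i=2) -> return 1  (same call as traced above)
  -> return 3
  g(i=3) -> return 2  (same call as traced above)
-> return 5

Final answer: 5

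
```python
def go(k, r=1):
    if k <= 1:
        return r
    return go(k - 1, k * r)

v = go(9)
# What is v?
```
Call trace:
go(k=9, r=1)
  go(k=8, r=9)
    go(k=7, r=72)
      go(k=6, r=504)
        go(k=5, r=3024)
          go(k=4, r=15120)
            go(k=3, r=60480)
              go(k=2, r=181440)
                go(k=1, r=362880)
                -> return 362880
              -> return 362880
            -> return 362880
          -> return 362880
        -> return 362880
      -> return 362880
    -> return 362880
  -> return 362880
-> return 362880

Final answer: 362880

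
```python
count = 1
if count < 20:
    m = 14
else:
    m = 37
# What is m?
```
Trace:
  count=1
  count=1, m=14

Final answer: 14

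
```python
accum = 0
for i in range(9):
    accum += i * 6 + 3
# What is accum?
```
Trace:
  accum=0
  accum=3, i=0
  accum=12, i=1
  accum=27, i=2
  accum=48, i=3
  accum=75, i=4
  accum=108, i=5
  accum=147, i=6
  accum=192, i=7
  accum=243, i=8

Final answer: 243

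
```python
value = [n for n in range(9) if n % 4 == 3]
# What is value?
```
Trace:
  n=0
  n=1
  n=2
  n=3
  n=4
  n=5
  n=6
  n=7
  n=8
  value=[3, 7]

Final answer: [3, 7]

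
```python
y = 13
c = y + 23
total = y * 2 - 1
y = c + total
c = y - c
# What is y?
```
Trace:
  y=13
  y=13, c=36
  y=13, c=36, total=25
  y=61, c=36, total=25
  y=61, c=25, total=25

Final answer: 61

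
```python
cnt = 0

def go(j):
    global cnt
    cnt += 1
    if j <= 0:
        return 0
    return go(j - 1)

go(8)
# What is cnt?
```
Call trace:
go(j=8)
  go(j=7)
    go(j=6)
      go(j=5)
        go(j=4)
          go(j=3)
            go(j=2)
              go(j=1)
                go(j=0)
                -> return 0
              -> return 0
            -> return 0
          -> return 0
        -> return 0
      -> return 0
    -> return 0
  -> return 0
-> return 0

cnt is incremented once per call. go is entered once for each j = 8, 7, 6, 5, 4, 3, 2, 1, 0 (the j <= 0 call returns without recursing), i.e. 8 + 1 calls.
cnt = 9

Final answer: 9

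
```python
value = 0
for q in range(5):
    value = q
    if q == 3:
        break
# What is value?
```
Trace:
  value=0
  value=0, q=0
  value=1, q=1
  value=2, q=2
  value=3, q=3

Final answer: 3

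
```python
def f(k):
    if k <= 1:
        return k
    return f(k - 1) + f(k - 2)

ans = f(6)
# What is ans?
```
Call trace (a repeated sub-call is expanded the first time; later identical calls just restate its return value):
f(k=6)
  f(k=5)
    f(k=4)
      f(k=3)
        f(k=2)
          f(k=1)
          -> return 1
          f(k=0)
          -> return 0
        -> return 1
        f(k=1)
        -> return 1
      -> return 2
      f(k=2) -> return 1  (same call as traced above)
    -> return 3
    f(k=3) -> return 2  (same call as traced above)
  -> return 5
  f(k=4) -> return 3  (same call as traced above)
-> return 8

Final answer: 8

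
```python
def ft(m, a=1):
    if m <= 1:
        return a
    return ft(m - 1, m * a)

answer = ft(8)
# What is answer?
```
Call trace:
ft(m=8, a=1)
  ft(m=7, a=8)
    ft(m=6, a=56)
      ft(m=5, a=336)
        ft(m=4, a=1680)
          ft(m=3, a=6720)
            ft(m=2, a=20160)
              ft(m=1, a=40320)
              -> return 40320
            -> return 40320
          -> return 40320
        -> return 40320
      -> return 40320
    -> return 40320
  -> return 40320
-> return 40320

Final answer: 40320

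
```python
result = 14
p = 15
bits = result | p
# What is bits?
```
Trace:
  result=14
  result=14, p=15
  result=14, p=15, bits=15

Final answer: 15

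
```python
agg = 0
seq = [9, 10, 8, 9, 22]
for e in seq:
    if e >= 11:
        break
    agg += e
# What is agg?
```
Trace:
  agg=0
  agg=9, e=9
  agg=19, e=10
  agg=27, e=8
  agg=36, e=9
  agg=36, e=22

Final answer: 36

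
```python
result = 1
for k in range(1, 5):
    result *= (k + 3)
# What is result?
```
Trace:
  result=1
  result=4, k=1
  result=20, k=2
  result=120, k=3
  result=840, k=4

Final answer: 840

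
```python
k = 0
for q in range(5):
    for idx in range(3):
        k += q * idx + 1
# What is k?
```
Trace:
  k=0
  k=1, q=0, idx=0
  k=2, q=0, idx=1
  k=3, q=0, idx=2
  k=4, q=1, idx=0
  k=6, q=1, idx=1
  k=9, q=1, idx=2
  k=10, q=2, idx=0
  k=13, q=2, idx=1
  k=18, q=2, idx=2
  k=19, q=3, idx=0
  k=23, q=3, idx=1
  k=30, q=3, idx=2
  k=31, q=4, idx=0
  k=36, q=4, idx=1
  k=45, q=4, idx=2

Final answer: 45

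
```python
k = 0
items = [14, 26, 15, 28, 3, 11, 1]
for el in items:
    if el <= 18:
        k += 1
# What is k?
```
Trace:
  k=0
  k=1, el=14
  k=1, el=26
  k=2, el=15
  k=2, el=28
  k=3, el=3
  k=4, el=11
  k=5, el=1

Final answer: 5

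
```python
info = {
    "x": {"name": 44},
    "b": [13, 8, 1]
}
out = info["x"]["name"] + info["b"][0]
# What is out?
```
Trace:
  info={'x': {'name': 44}, 'b': [13, 8, 1]}
  info={'x': {'name': 44}, 'b': [13, 8, 1]}, out=57

Final answer: 57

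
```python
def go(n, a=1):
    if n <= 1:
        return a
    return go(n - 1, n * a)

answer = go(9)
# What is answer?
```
Call trace:
go(n=9, a=1)
  go(n=8, a=9)
    go(n=7, a=72)
      go(n=6, a=504)
        go(n=5, a=3024)
          go(n=4, a=15120)
            go(n=3, a=60480)
              go(n=2, a=181440)
                go(n=1, a=362880)
                -> return 362880
              -> return 362880
            -> return 362880
          -> return 362880
        -> return 362880
      -> return 362880
    -> return 362880
  -> return 362880
-> return 362880

Final answer: 362880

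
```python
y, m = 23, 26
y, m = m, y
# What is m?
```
Trace:
  y=23, m=26
  y=26, m=23

Final answer: 23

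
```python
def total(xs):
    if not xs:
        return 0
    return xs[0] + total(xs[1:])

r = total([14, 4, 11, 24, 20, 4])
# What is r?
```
Call trace:
total(xs=[14, 4, 11, 24, 20, 4])
  total(xs=[4, 11, 24, 20, 4])
    total(xs=[11, 24, 20, 4])
      total(xs=[24, 20, 4])
        total(xs=[20, 4])
          total(xs=[4])
            total(xs=[])
            -> return 0
          -> return 4
        -> return 24
      -> return 48
    -> return 59
  -> return 63
-> return 77

Final answer: 77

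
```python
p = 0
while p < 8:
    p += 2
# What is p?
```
Trace:
  p=0
  p=2
  p=4
  p=6
  p=8

Final answer: 8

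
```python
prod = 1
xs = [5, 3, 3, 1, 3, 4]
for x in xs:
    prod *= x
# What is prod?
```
Trace:
  prod=1
  prod=5, x=5
  prod=15, x=3
  prod=45, x=3
  prod=45, x=1
  prod=135, x=3
  prod=540, x=4

Final answer: 540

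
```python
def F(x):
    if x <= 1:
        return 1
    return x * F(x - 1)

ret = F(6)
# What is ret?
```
Call trace:
F(x=6)
  F(x=5)
    F(x=4)
      F(x=3)
        F(x=2)
          F(x=1)
          -> return 1
        -> return 2
      -> return 6
    -> return 24
  -> return 120
-> return 720

Final answer: 720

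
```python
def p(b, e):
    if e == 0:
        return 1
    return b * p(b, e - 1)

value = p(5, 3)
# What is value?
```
Call trace:
p(b=5, e=3)
  p(b=5, e=2)
    p(b=5, e=1)
      p(b=5, e=0)
      -> return 1
    -> return 5
  -> return 25
-> return 125

Final answer: 125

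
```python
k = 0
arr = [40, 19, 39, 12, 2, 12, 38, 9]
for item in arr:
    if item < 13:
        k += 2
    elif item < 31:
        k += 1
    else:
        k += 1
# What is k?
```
Trace:
  k=0
  k=1, item=40
  k=2, item=19
  k=3, item=39
  k=5, item=12
  k=7, item=2
  k=9, item=12
  k=10, item=38
  k=12, item=9

Final answer: 12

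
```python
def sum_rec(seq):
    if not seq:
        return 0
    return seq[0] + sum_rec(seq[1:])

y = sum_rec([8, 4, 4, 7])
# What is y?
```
Call trace:
sum_rec(seq=[8, 4, 4, 7])
  sum_rec(seq=[4, 4, 7])
    sum_rec(seq=[4, 7])
      sum_rec(seq=[7])
        sum_rec(seq=[])
        -> return 0
      -> return 7
    -> return 11
  -> return 15
-> return 23

Final answer: 23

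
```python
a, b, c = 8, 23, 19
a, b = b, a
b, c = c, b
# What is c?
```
Trace:
  a=8, b=23, c=19
  a=23, b=8, c=19
  a=23, b=19, c=8

Final answer: 8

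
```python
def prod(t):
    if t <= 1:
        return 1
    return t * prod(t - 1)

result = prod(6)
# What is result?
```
Call trace:
prod(t=6)
  prod(t=5)
    prod(t=4)
      prod(t=3)
        prod(t=2)
          prod(t=1)
          -> return 1
        -> return 2
      -> return 6
    -> return 24
  -> return 120
-> return 720

Final answer: 720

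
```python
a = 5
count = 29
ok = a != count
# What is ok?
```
Trace:
  a=5
  a=5, count=29
  a=5, count=29, ok=True

Final answer: True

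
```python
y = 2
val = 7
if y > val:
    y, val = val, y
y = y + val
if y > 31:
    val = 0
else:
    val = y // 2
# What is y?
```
Trace:
  y=2
  y=2, val=7
  y=2, val=7
  y=9, val=7
  y=9, val=4

Final answer: 9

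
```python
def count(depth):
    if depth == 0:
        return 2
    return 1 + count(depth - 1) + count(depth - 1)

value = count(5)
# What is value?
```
Call trace (a repeated sub-call is expanded the first time; later identical calls just restate its return value):
count(depth=5)
  count(depth=4)
    count(depth=3)
      count(depth=2)
        count(depth=1)
          count(depth=0)
          -> return 2
          count(depth=0)
          -> return 2
        -> return 5
        count(depth=1) -> return 5  (same call as traced above)
      -> return 11
      count(depth=2) -> return 11  (same call as traced above)
    -> return 23
    count(depth=3) -> return 23  (same call as traced above)
  -> return 47
  count(depth=4) -> return 47  (same call as traced above)
-> return 95

Final answer: 95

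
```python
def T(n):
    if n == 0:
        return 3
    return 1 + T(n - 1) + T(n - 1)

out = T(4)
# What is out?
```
Call trace (a repeated sub-call is expanded the first time; later identical calls just restate its return value):
T(n=4)
  T(n=3)
    T(n=2)
      T(n=1)
        T(n=0)
        -> return 3
        T(n=0)
        -> return 3
      -> return 7
      T(n=1) -> return 7  (same call as traced above)
    -> return 15
    T(n=2) -> return 15  (same call as traced above)
  -> return 31
  T(n=3) -> return 31  (same call as traced above)
-> return 63

Final answer: 63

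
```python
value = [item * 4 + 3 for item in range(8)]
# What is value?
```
Trace:
  item=0
  item=1
  item=2
  item=3
  item=4
  item=5
  item=6
  item=7
  value=[3, 7, 11, 15, 19, 23, 27, 31]

Final answer: [3, 7, 11, 15, 19, 23, 27, 31]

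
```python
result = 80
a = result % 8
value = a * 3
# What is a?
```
Trace:
  result=80
  result=80, a=0
  result=80, a=0, value=0

Final answer: 0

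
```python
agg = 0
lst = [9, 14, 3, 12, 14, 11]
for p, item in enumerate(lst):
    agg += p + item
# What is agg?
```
Trace:
  agg=0
  agg=9, p=0, item=9
  agg=24, p=1, item=14
  agg=29, p=2, item=3
  agg=44, p=3, item=12
  agg=62, p=4, item=14
  agg=78, p=5, item=11

Final answer: 78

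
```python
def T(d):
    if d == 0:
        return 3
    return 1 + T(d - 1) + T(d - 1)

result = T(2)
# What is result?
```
Call trace (a repeated sub-call is expanded the first time; later identical calls just restate its return value):
T(d=2)
  T(d=1)
    T(d=0)
    -> return 3
    T(d=0)
    -> return 3
  -> return 7
  T(d=1) -> return 7  (same call as traced above)
-> return 15

Final answer: 15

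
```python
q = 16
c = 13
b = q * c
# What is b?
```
Trace:
  q=16
  q=16, c=13
  q=16, c=13, b=208

Final answer: 208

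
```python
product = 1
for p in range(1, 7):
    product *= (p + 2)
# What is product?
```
Trace:
  product=1
  product=3, p=1
  product=12, p=2
  product=60, p=3
  product=360, p=4
  product=2520, p=5
  product=20160, p=6

Final answer: 20160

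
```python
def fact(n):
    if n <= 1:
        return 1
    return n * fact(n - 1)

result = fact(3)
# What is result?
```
Call trace:
fact(n=3)
  fact(n=2)
    fact(n=1)
    -> return 1
  -> return 2
-> return 6

Final answer: 6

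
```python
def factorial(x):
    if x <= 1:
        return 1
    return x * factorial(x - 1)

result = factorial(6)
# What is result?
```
Call trace:
factorial(x=6)
  factorial(x=5)
    factorial(x=4)
      factorial(x=3)
        factorial(x=2)
          factorial(x=1)
          -> return 1
        -> return 2
      -> return 6
    -> return 24
  -> return 120
-> return 720

Final answer: 720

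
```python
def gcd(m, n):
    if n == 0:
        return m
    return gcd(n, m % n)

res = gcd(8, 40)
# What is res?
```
Call trace:
gcd(m=8, n=40)
  gcd(m=40, n=8)
    gcd(m=8, n=0)
    -> return 8
  -> return 8
-> return 8

Final answer: 8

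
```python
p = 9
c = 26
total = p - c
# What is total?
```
Trace:
  p=9
  p=9, c=26
  p=9, c=26, total=-17

Final answer: -17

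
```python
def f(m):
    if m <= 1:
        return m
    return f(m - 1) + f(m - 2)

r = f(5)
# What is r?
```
Call trace (a repeated sub-call is expanded the first time; later identical calls just restate its return value):
f(m=5)
  f(m=4)
    f(m=3)
      f(m=2)
        f(m=1)
        -> return 1
        f(m=0)
        -> return 0
      -> return 1
      f(m=1)
      -> return 1
    -> return 2
    f(m=2) -> return 1  (same call as traced above)
  -> return 3
  f(m=3) -> return 2  (same call as traced above)
-> return 5

Final answer: 5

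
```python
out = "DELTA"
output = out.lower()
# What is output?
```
Trace:
  out='DELTA'
  out='DELTA', output='delta'

Final answer: 'delta'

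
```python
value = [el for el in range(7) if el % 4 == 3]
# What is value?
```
Trace:
  el=0
  el=1
  el=2
  el=3
  el=4
  el=5
  el=6
  value=[3]

Final answer: [3]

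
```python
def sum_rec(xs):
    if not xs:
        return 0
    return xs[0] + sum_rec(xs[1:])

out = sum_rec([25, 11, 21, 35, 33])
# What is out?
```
Call trace:
sum_rec(xs=[25, 11, 21, 35, 33])
  sum_rec(xs=[11, 21, 35, 33])
    sum_rec(xs=[21, 35, 33])
      sum_rec(xs=[35, 33])
        sum_rec(xs=[33])
          sum_rec(xs=[])
          -> return 0
        -> return 33
      -> return 68
    -> return 89
  -> return 100
-> return 125

Final answer: 125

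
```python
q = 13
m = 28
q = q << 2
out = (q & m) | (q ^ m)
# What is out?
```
Trace:
  q=13
  q=13, m=28
  q=52, m=28
  q=52, m=28, out=60

Final answer: 60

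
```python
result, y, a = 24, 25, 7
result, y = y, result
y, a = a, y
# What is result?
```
Trace:
  result=24, y=25, a=7
  result=25, y=24, a=7
  result=25, y=7, a=24

Final answer: 25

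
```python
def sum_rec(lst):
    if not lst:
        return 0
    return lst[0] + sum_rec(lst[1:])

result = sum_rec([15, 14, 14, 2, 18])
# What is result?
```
Call trace:
sum_rec(lst=[15, 14, 14, 2, 18])
  sum_rec(lst=[14, 14, 2, 18])
    sum_rec(lst=[14, 2, 18])
      sum_rec(lst=[2, 18])
        sum_rec(lst=[18])
          sum_rec(lst=[])
          -> return 0
        -> return 18
      -> return 20
    -> return 34
  -> return 48
-> return 63

Final answer: 63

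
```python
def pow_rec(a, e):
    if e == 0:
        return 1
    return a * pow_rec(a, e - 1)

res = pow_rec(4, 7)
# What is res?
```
Call trace:
pow_rec(a=4, e=7)
  pow_rec(a=4, e=6)
    pow_rec(a=4, e=5)
      pow_rec(a=4, e=4)
        pow_rec(a=4, e=3)
          pow_rec(a=4, e=2)
            pow_rec(a=4, e=1)
              pow_rec(a=4, e=0)
              -> return 1
            -> return 4
          -> return 16
        -> return 64
      -> return 256
    -> return 1024
  -> return 4096
-> return 16384

Final answer: 16384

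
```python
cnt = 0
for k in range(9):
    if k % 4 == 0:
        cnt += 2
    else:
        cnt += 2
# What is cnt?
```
Trace:
  cnt=0
  cnt=2, k=0
  cnt=4, k=1
  cnt=6, k=2
  cnt=8, k=3
  cnt=10, k=4
  cnt=12, k=5
  cnt=14, k=6
  cnt=16, k=7
  cnt=18, k=8

Final answer: 18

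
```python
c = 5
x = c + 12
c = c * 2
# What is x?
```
Trace:
  c=5
  c=5, x=17
  c=10, x=17

Final answer: 17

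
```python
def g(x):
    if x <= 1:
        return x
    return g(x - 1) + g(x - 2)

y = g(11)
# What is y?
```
Call trace (a repeated sub-call is expanded the first time; later identical calls just restate its return value):
g(x=11)
  g(x=10)
    g(x=9)
      g(x=8)
        g(x=7)
          g(x=6)
            g(x=5)
              g(x=4)
                g(x=3)
                  g(x=2)
                    g(x=1)
                    -> return 1
                    g(x=0)
                    -> return 0
                  -> return 1
                  g(x=1)
                  -> return 1
                -> return 2
                g(x=2) -> return 1  (same call as traced above)
              -> return 3
              g(x=3) -> return 2  (same call as traced above)
            -> return 5
            g(x=4) -> return 3  (same call as traced above)
          -> return 8
          g(x=5) -> return 5  (same call as traced above)
        -> return 13
        g(x=6) -> return 8  (same call as traced above)
      -> return 21
      g(x=7) -> return 13  (same call as traced above)
    -> return 34
    g(x=8) -> return 21  (same call as traced above)
  -> return 55
  g(x=9) -> return 34  (same call as traced above)
-> return 89

Final answer: 89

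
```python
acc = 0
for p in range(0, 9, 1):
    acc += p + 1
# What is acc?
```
Trace:
  acc=0
  acc=1, p=0
  acc=3, p=1
  acc=6, p=2
  acc=10, p=3
  acc=15, p=4
  acc=21, p=5
  acc=28, p=6
  acc=36, p=7
  acc=45, p=8

Final answer: 45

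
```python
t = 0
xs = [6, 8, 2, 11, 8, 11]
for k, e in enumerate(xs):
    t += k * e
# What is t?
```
Trace:
  t=0
  t=0, k=0, e=6
  t=8, k=1, e=8
  t=12, k=2, e=2
  t=45, k=3, e=11
  t=77, k=4, e=8
  t=132, k=5, e=11

Final answer: 132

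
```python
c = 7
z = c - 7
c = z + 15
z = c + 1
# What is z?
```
Trace:
  c=7
  c=7, z=0
  c=15, z=0
  c=15, z=16

Final answer: 16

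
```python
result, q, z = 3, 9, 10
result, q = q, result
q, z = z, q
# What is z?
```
Trace:
  result=3, q=9, z=10
  result=9, q=3, z=10
  result=9, q=10, z=3

Final answer: 3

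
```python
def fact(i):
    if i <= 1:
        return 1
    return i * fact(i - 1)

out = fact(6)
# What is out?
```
Call trace:
fact(i=6)
  fact(i=5)
    fact(i=4)
      fact(i=3)
        fact(i=2)
          fact(i=1)
          -> return 1
        -> return 2
      -> return 6
    -> return 24
  -> return 120
-> return 720

Final answer: 720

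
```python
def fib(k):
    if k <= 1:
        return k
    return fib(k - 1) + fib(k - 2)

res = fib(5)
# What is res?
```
Call trace (a repeated sub-call is expanded the first time; later identical calls just restate its return value):
fib(k=5)
  fib(k=4)
    fib(k=3)
      fib(k=2)
        fib(k=1)
        -> return 1
        fib(k=0)
        -> return 0
      -> return 1
      fib(k=1)
      -> return 1
    -> return 2
    fib(k=2) -> return 1  (same call as traced above)
  -> return 3
  fib(k=3) -> return 2  (same call as traced above)
-> return 5

Final answer: 5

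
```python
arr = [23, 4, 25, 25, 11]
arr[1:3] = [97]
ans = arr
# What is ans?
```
Trace:
  arr=[23, 4, 25, 25, 11]
  arr=[23, 97, 25, 11]
  arr=[23, 97, 25, 11], ans=[23, 97, 25, 11]

Final answer: [23, 97, 25, 11]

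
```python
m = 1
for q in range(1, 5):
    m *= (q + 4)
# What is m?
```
Trace:
  m=1
  m=5, q=1
  m=30, q=2
  m=210, q=3
  m=1680, q=4

Final answer: 1680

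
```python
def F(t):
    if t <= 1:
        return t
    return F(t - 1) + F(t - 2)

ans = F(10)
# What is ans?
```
Call trace (a repeated sub-call is expanded the first time; later identical calls just restate its return value):
F(t=10)
  F(t=9)
    F(t=8)
      F(t=7)
        F(t=6)
          F(t=5)
            F(t=4)
              F(t=3)
                F(t=2)
                  F(t=1)
                  -> return 1
                  F(t=0)
                  -> return 0
                -> return 1
                F(t=1)
                -> return 1
              -> return 2
              F(t=2) -> return 1  (same call as traced above)
            -> return 3
            F(t=3) -> return 2  (same call as traced above)
          -> return 5
          F(t=4) -> return 3  (same call as traced above)
        -> return 8
        F(t=5) -> return 5  (same call as traced above)
      -> return 13
      F(t=6) -> return 8  (same call as traced above)
    -> return 21
    F(t=7) -> return 13  (same call as traced above)
  -> return 34
  F(t=8) -> return 21  (same call as traced above)
-> return 55

Final answer: 55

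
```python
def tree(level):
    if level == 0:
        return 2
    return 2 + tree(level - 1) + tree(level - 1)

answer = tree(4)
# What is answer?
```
Call trace (a repeated sub-call is expanded the first time; later identical calls just restate its return value):
tree(level=4)
  tree(level=3)
    tree(level=2)
      tree(level=1)
        tree(level=0)
        -> return 2
        tree(level=0)
        -> return 2
      -> return 6
      tree(level=1) -> return 6  (same call as traced above)
    -> return 14
    tree(level=2) -> return 14  (same call as traced above)
  -> return 30
  tree(level=3) -> return 30  (same call as traced above)
-> return 62

Final answer: 62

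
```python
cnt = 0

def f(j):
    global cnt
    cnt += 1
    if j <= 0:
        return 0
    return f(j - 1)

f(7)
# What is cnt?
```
Call trace:
f(j=7)
  f(j=6)
    f(j=5)
      f(j=4)
        f(j=3)
          f(j=2)
            f(j=1)
              f(j=0)
              -> return 0
            -> return 0
          -> return 0
        -> return 0
      -> return 0
    -> return 0
  -> return 0
-> return 0

cnt is incremented once per call. f is entered once for each j = 7, 6, 5, 4, 3, 2, 1, 0 (the j <= 0 call returns without recursing), i.e. 7 + 1 calls.
cnt = 8

Final answer: 8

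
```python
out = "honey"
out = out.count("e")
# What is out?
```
Trace:
  out='honey'
  out=1

Final answer: 1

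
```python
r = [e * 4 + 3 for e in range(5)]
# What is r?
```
Trace:
  e=0
  e=1
  e=2
  e=3
  e=4
  r=[3, 7, 11, 15, 19]

Final answer: [3, 7, 11, 15, 19]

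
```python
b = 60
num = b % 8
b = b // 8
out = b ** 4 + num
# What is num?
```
Trace:
  b=60
  b=60, num=4
  b=7, num=4
  b=7, num=4, out=2405

Final answer: 4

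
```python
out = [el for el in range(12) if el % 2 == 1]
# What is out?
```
Trace:
  el=0
  el=1
  el=2
  el=3
  el=4
  el=5
  el=6
  el=7
  el=8
  el=9
  el=10
  el=11
  out=[1, 3, 5, 7, 9, 11]

Final answer: [1, 3, 5, 7, 9, 11]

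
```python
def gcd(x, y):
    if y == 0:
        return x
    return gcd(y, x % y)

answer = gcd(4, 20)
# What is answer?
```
Call trace:
gcd(x=4, y=20)
  gcd(x=20, y=4)
    gcd(x=4, y=0)
    -> return 4
  -> return 4
-> return 4

Final answer: 4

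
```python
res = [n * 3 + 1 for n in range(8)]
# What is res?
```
Trace:
  n=0
  n=1
  n=2
  n=3
  n=4
  n=5
  n=6
  n=7
  res=[1, 4, 7, 10, 13, 16, 19, 22]

Final answer: [1, 4, 7, 10, 13, 16, 19, 22]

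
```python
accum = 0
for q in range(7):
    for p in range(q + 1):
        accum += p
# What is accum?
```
Trace:
  accum=0
  accum=0, q=0, p=0
  accum=0, q=1, p=0
  accum=1, q=1, p=1
  accum=1, q=2, p=0
  accum=2, q=2, p=1
  accum=4, q=2, p=2
  accum=4, q=3, p=0
  accum=5, q=3, p=1
  accum=7, q=3, p=2
  accum=10, q=3, p=3
  accum=10, q=4, p=0
  accum=11, q=4, p=1
  accum=13, q=4, p=2
  accum=16, q=4, p=3
  accum=20, q=4, p=4
  accum=20, q=5, p=0
  accum=21, q=5, p=1
  accum=23, q=5, p=2
  accum=26, q=5, p=3
  accum=30, q=5, p=4
  accum=35, q=5, p=5
  accum=35, q=6, p=0
  accum=36, q=6, p=1
  accum=38, q=6, p=2
  accum=41, q=6, p=3
  accum=45, q=6, p=4
  accum=50, q=6, p=5
  accum=56, q=6, p=6

Final answer: 56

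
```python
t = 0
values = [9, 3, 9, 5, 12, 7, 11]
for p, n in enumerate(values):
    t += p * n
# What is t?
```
Trace:
  t=0
  t=0, p=0, n=9
  t=3, p=1, n=3
  t=21, p=2, n=9
  t=36, p=3, n=5
  t=84, p=4, n=12
  t=119, p=5, n=7
  t=185, p=6, n=11

Final answer: 185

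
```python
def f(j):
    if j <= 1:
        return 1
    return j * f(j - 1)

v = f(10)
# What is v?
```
Call trace:
f(j=10)
  f(j=9)
    f(j=8)
      f(j=7)
        f(j=6)
          f(j=5)
            f(j=4)
              f(j=3)
                f(j=2)
                  f(j=1)
                  -> return 1
                -> return 2
              -> return 6
            -> return 24
          -> return 120
        -> return 720
      -> return 5040
    -> return 40320
  -> return 362880
-> return 3628800

Final answer: 3628800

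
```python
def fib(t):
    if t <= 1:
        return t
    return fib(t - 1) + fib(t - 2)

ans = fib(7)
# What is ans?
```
Call trace (a repeated sub-call is expanded the first time; later identical calls just restate its return value):
fib(t=7)
  fib(t=6)
    fib(t=5)
      fib(t=4)
        fib(t=3)
          fib(t=2)
            fib(t=1)
            -> return 1
            fib(t=0)
            -> return 0
          -> return 1
          fib(t=1)
          -> return 1
        -> return 2
        fib(t=2) -> return 1  (same call as traced above)
      -> return 3
      fib(t=3) -> return 2  (same call as traced above)
    -> return 5
    fib(t=4) -> return 3  (same call as traced above)
  -> return 8
  fib(t=5) -> return 5  (same call as traced above)
-> return 13

Final answer: 13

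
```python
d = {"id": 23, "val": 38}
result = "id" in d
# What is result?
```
Trace:
  d={'id': 23, 'val': 38}
  d={'id': 23, 'val': 38}, result=True

Final answer: True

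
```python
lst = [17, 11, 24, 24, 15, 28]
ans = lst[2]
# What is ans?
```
Trace:
  lst=[17, 11, 24, 24, 15, 28]
  lst=[17, 11, 24, 24, 15, 28], ans=24

Final answer: 24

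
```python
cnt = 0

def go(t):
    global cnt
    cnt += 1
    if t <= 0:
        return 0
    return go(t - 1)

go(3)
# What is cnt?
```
Call trace:
go(t=3)
  go(t=2)
    go(t=1)
      go(t=0)
      -> return 0
    -> return 0
  -> return 0
-> return 0

cnt is incremented once per call. go is entered once for each t = 3, 2, 1, 0 (the t <= 0 call returns without recursing), i.e. 3 + 1 calls.
cnt = 4

Final answer: 4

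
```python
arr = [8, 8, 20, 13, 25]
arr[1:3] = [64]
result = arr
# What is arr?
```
Trace:
  arr=[8, 8, 20, 13, 25]
  arr=[8, 64, 13, 25]
  arr=[8, 64, 13, 25], result=[8, 64, 13, 25]

Final answer: [8, 64, 13, 25]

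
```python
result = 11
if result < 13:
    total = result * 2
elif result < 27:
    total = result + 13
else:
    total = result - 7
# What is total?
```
Trace:
  result=11
  result=11, total=22

Final answer: 22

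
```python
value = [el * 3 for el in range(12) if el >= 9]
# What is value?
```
Trace:
  el=0
  el=1
  el=2
  el=3
  el=4
  el=5
  el=6
  el=7
  el=8
  el=9
  el=10
  el=11
  value=[27, 30, 33]

Final answer: [27, 30, 33]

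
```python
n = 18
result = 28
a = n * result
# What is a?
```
Trace:
  n=18
  n=18, result=28
  n=18, result=28, a=504

Final answer: 504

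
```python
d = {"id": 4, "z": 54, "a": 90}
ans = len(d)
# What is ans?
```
Trace:
  d={'id': 4, 'z': 54, 'a': 90}
  d={'id': 4, 'z': 54, 'a': 90}, ans=3

Final answer: 3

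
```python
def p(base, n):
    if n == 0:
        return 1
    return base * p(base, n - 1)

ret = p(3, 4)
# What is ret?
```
Call trace:
p(base=3, n=4)
  p(base=3, n=3)
    p(base=3, n=2)
      p(base=3, n=1)
        p(base=3, n=0)
        -> return 1
      -> return 3
    -> return 9
  -> return 27
-> return 81

Final answer: 81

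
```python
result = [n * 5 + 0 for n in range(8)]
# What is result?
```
Trace:
  n=0
  n=1
  n=2
  n=3
  n=4
  n=5
  n=6
  n=7
  result=[0, 5, 10, 15, 20, 25, 30, 35]

Final answer: [0, 5, 10, 15, 20, 25, 30, 35]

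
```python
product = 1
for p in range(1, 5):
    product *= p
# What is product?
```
Trace:
  product=1
  product=1, p=1
  product=2, p=2
  product=6, p=3
  product=24, p=4

Final answer: 24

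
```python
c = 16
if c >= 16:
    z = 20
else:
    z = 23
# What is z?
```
Trace:
  c=16
  c=16, z=20

Final answer: 20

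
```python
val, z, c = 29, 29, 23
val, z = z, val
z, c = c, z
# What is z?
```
Trace:
  val=29, z=29, c=23
  val=29, z=29, c=23
  val=29, z=23, c=29

Final answer: 23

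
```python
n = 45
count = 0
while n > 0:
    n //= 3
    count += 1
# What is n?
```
Trace:
  n=45
  n=45, count=0
  n=15, count=1
  n=5, count=2
  n=1, count=3
  n=0, count=4

Final answer: 0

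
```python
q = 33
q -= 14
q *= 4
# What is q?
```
Trace:
  q=33
  q=19
  q=76

Final answer: 76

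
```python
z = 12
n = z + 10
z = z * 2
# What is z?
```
Trace:
  z=12
  z=12, n=22
  z=24, n=22

Final answer: 24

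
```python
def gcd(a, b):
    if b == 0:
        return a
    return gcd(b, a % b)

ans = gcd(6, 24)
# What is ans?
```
Call trace:
gcd(a=6, b=24)
  gcd(a=24, b=6)
    gcd(a=6, b=0)
    -> return 6
  -> return 6
-> return 6

Final answer: 6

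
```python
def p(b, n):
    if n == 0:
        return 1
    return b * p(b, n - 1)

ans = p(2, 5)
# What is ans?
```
Call trace:
p(b=2, n=5)
  p(b=2, n=4)
    p(b=2, n=3)
      p(b=2, n=2)
        p(b=2, n=1)
          p(b=2, n=0)
          -> return 1
        -> return 2
      -> return 4
    -> return 8
  -> return 16
-> return 32

Final answer: 32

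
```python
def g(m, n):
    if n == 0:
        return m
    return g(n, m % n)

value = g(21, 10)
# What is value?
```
Call trace:
g(m=21, n=10)
  g(m=10, n=1)
    g(m=1, n=0)
    -> return 1
  -> return 1
-> return 1

Final answer: 1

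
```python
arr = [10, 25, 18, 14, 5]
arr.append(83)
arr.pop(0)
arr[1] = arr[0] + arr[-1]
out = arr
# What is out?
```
Trace:
  arr=[10, 25, 18, 14, 5]
  arr=[10, 25, 18, 14, 5, 83]
  arr=[25, 18, 14, 5, 83]
  arr=[25, 108, 14, 5, 83]
  arr=[25, 108, 14, 5, 83], out=[25, 108, 14, 5, 83]

Final answer: [25, 108, 14, 5, 83]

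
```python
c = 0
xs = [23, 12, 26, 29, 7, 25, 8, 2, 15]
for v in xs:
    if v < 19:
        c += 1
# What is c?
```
Trace:
  c=0
  c=0, v=23
  c=1, v=12
  c=1, v=26
  c=1, v=29
  c=2, v=7
  c=2, v=25
  c=3, v=8
  c=4, v=2
  c=5, v=15

Final answer: 5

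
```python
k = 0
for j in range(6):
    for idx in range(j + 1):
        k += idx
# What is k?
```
Trace:
  k=0
  k=0, j=0, idx=0
  k=0, j=1, idx=0
  k=1, j=1, idx=1
  k=1, j=2, idx=0
  k=2, j=2, idx=1
  k=4, j=2, idx=2
  k=4, j=3, idx=0
  k=5, j=3, idx=1
  k=7, j=3, idx=2
  k=10, j=3, idx=3
  k=10, j=4, idx=0
  k=11, j=4, idx=1
  k=13, j=4, idx=2
  k=16, j=4, idx=3
  k=20, j=4, idx=4
  k=20, j=5, idx=0
  k=21, j=5, idx=1
  k=23, j=5, idx=2
  k=26, j=5, idx=3
  k=30, j=5, idx=4
  k=35, j=5, idx=5

Final answer: 35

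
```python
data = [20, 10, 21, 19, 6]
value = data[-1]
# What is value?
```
Trace:
  data=[20, 10, 21, 19, 6]
  data=[20, 10, 21, 19, 6], value=6

Final answer: 6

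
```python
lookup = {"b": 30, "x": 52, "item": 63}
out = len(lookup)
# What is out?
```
Trace:
  lookup={'b': 30, 'x': 52, 'item': 63}
  lookup={'b': 30, 'x': 52, 'item': 63}, out=3

Final answer: 3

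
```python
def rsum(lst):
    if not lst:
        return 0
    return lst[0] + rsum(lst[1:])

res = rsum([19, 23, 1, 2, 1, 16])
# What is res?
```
Call trace:
rsum(lst=[19, 23, 1, 2, 1, 16])
  rsum(lst=[23, 1, 2, 1, 16])
    rsum(lst=[1, 2, 1, 16])
      rsum(lst=[2, 1, 16])
        rsum(lst=[1, 16])
          rsum(lst=[16])
            rsum(lst=[])
            -> return 0
          -> return 16
        -> return 17
      -> return 19
    -> return 20
  -> return 43
-> return 62

Final answer: 62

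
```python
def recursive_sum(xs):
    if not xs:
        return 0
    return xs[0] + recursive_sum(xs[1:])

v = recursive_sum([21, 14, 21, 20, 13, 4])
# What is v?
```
Call trace:
recursive_sum(xs=[21, 14, 21, 20, 13, 4])
  recursive_sum(xs=[14, 21, 20, 13, 4])
    recursive_sum(xs=[21, 20, 13, 4])
      recursive_sum(xs=[20, 13, 4])
        recursive_sum(xs=[13, 4])
          recursive_sum(xs=[4])
            recursive_sum(xs=[])
            -> return 0
          -> return 4
        -> return 17
      -> return 37
    -> return 58
  -> return 72
-> return 93

Final answer: 93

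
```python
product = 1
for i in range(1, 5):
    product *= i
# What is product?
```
Trace:
  product=1
  product=1, i=1
  product=2, i=2
  product=6, i=3
  product=24, i=4

Final answer: 24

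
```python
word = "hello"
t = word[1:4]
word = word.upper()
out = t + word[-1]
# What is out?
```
Trace:
  word='hello'
  word='hello', t='ell'
  word='HELLO', t='ell'
  word='HELLO', t='ell', out='ellO'

Final answer: 'ellO'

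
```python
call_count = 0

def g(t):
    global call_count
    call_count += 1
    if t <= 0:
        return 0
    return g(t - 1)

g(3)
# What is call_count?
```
Call trace:
g(t=3)
  g(t=2)
    g(t=1)
      g(t=0)
      -> return 0
    -> return 0
  -> return 0
-> return 0

call_count is incremented once per call. g is entered once for each t = 3, 2, 1, 0 (the t <= 0 call returns without recursing), i.e. 3 + 1 calls.
call_count = 4

Final answer: 4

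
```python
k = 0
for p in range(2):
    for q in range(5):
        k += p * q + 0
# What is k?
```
Trace:
  k=0
  k=0, p=0, q=0
  k=0, p=0, q=1
  k=0, p=0, q=2
  k=0, p=0, q=3
  k=0, p=0, q=4
  k=0, p=1, q=0
  k=1, p=1, q=1
  k=3, p=1, q=2
  k=6, p=1, q=3
  k=10, p=1, q=4

Final answer: 10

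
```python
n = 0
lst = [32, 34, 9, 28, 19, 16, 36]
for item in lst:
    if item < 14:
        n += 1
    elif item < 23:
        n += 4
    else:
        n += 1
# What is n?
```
Trace:
  n=0
  n=1, item=32
  n=2, item=34
  n=3, item=9
  n=4, item=28
  n=8, item=19
  n=12, item=16
  n=13, item=36

Final answer: 13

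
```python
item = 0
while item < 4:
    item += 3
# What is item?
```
Trace:
  item=0
  item=3
  item=6

Final answer: 6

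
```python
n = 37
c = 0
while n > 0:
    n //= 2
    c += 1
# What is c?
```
Trace:
  n=37
  n=37, c=0
  n=18, c=1
  n=9, c=2
  n=4, c=3
  n=2, c=4
  n=1, c=5
  n=0, c=6

Final answer: 6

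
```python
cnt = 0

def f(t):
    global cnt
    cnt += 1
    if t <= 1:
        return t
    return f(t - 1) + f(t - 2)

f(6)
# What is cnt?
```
Call trace (a repeated sub-call is expanded the first time; later identical calls just restate its return value):
f(t=6)
  f(t=5)
    f(t=4)
      f(t=3)
        f(t=2)
          f(t=1)
          -> return 1
          f(t=0)
          -> return 0
        -> return 1
        f(t=1)
        -> return 1
      -> return 2
      f(t=2) -> return 1  (same call as traced above)
    -> return 3
    f(t=3) -> return 2  (same call as traced above)
  -> return 5
  f(t=4) -> return 3  (same call as traced above)
-> return 8

cnt is incremented once per call, so count the calls in each subtree. Let C(t) = number of calls made by f(t).
C(0) = C(1) = 1 (base case, no recursion); C(t) = 1 + C(t - 1) + C(t - 2) otherwise.
C(2) = 1 + C(1) + C(0) = 1 + 1 + 1 = 3
C(3) = 1 + C(2) + C(1) = 1 + 3 + 1 = 5
C(4) = 1 + C(3) + C(2) = 1 + 5 + 3 = 9
C(5) = 1 + C(4) + C(3) = 1 + 9 + 5 = 15
C(6) = 1 + C(5) + C(4) = 1 + 15 + 9 = 25
cnt = C(6) = 25

Final answer: 25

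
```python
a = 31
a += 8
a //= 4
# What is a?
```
Trace:
  a=31
  a=39
  a=9

Final answer: 9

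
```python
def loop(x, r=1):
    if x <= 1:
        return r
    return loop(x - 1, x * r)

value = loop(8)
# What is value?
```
Call trace:
loop(x=8, r=1)
  loop(x=7, r=8)
    loop(x=6, r=56)
      loop(x=5, r=336)
        loop(x=4, r=1680)
          loop(x=3, r=6720)
            loop(x=2, r=20160)
              loop(x=1, r=40320)
              -> return 40320
            -> return 40320
          -> return 40320
        -> return 40320
      -> return 40320
    -> return 40320
  -> return 40320
-> return 40320

Final answer: 40320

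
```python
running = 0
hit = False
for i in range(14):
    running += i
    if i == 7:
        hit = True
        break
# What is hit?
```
Trace:
  running=0
  running=0, hit=False
  running=0, hit=False, i=0
  running=1, hit=False, i=1
  running=3, hit=False, i=2
  running=6, hit=False, i=3
  running=10, hit=False, i=4
  running=15, hit=False, i=5
  running=21, hit=False, i=6
  running=28, hit=True, i=7

Final answer: True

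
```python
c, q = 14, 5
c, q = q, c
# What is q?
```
Trace:
  c=14, q=5
  c=5, q=14

Final answer: 14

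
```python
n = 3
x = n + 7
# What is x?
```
Trace:
  n=3
  n=3, x=10

Final answer: 10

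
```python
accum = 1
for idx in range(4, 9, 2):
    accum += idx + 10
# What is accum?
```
Trace:
  accum=1
  accum=15, idx=4
  accum=31, idx=6
  accum=49, idx=8

Final answer: 49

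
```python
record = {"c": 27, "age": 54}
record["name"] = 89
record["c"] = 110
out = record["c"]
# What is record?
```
Trace:
  record={'c': 27, 'age': 54}
  record={'c': 27, 'age': 54, 'name': 89}
  record={'c': 110, 'age': 54, 'name': 89}
  record={'c': 110, 'age': 54, 'name': 89}, out=110

Final answer: {'c': 110, 'age': 54, 'name': 89}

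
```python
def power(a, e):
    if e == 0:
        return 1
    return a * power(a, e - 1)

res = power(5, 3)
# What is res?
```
Call trace:
power(a=5, e=3)
  power(a=5, e=2)
    power(a=5, e=1)
      power(a=5, e=0)
      -> return 1
    -> return 5
  -> return 25
-> return 125

Final answer: 125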